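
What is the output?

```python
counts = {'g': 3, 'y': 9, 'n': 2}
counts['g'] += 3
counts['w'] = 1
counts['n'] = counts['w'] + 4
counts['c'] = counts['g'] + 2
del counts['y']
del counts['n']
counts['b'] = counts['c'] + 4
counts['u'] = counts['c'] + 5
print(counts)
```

counts['g'] = 3+3 = 6 → {'g': 6, 'y': 9, 'n': 2}
counts['w'] = 1 → {'g': 6, 'y': 9, 'n': 2, 'w': 1}
counts['n'] = counts['w']+4 = 5 → {'g': 6, 'y': 9, 'n': 5, 'w': 1}
counts['c'] = counts['g']+2 = 8 → {'g': 6, 'y': 9, 'n': 5, 'w': 1, 'c': 8}
del 'y' → {'g': 6, 'n': 5, 'w': 1, 'c': 8}
del 'n' → {'g': 6, 'w': 1, 'c': 8}
counts['b'] = counts['c']+4 = 12 → {'g': 6, 'w': 1, 'c': 8, 'b': 12}
counts['u'] = counts['c']+5 = 13 → {'g': 6, 'w': 1, 'c': 8, 'b': 12, 'u': 13}

{'g': 6, 'w': 1, 'c': 8, 'b': 12, 'u': 13}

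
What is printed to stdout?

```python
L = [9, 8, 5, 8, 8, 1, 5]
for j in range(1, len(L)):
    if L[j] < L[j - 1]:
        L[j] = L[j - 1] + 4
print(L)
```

j=1: 8<9, L[1] = 9+4 = 13 → [9, 13, 5, 8, 8, 1, 5]
j=2: 5<13, L[2] = 13+4 = 17 → [9, 13, 17, 8, 8, 1, 5]
j=3: 8<17, L[3] = 17+4 = 21 → [9, 13, 17, 21, 8, 1, 5]
j=4: 8<21, L[4] = 21+4 = 25 → [9, 13, 17, 21, 25, 1, 5]
j=5: 1<25, L[5] = 25+4 = 29 → [9, 13, 17, 21, 25, 29, 5]
j=6: 5<29, L[6] = 29+4 = 33 → [9, 13, 17, 21, 25, 29, 33]

[9, 13, 17, 21, 25, 29, 33]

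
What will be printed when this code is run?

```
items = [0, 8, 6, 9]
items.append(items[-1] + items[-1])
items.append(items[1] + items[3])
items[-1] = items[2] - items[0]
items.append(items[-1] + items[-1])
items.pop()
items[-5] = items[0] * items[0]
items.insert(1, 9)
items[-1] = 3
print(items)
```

[0, 9, 0, 6, 9, 18, 3]

append items[-1]+items[-1] = 9+9 = 18 → [0, 8, 6, 9, 18]
append items[1]+items[3] = 8+9 = 17 → [0, 8, 6, 9, 18, 17]
items[-1] = items[2]-items[0] = 6-0 = 6 → [0, 8, 6, 9, 18, 6]
append items[-1]+items[-1] = 6+6 = 12 → [0, 8, 6, 9, 18, 6, 12]
pop() removes 12 → [0, 8, 6, 9, 18, 6]
items[-5] = items[0]*items[0] = 0*0 = 0 → [0, 0, 6, 9, 18, 6]
insert 9 at 1 → [0, 9, 0, 6, 9, 18, 6]
items[-1] = 3 → [0, 9, 0, 6, 9, 18, 3]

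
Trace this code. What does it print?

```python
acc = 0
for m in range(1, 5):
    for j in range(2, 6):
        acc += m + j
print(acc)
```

96

m=1,j=2: acc = 0+3 = 3
m=1,j=3: acc = 3+4 = 7
m=1,j=4: acc = 7+5 = 12
m=1,j=5: acc = 12+6 = 18
m=2,j=2: acc = 18+4 = 22
m=2,j=3: acc = 22+5 = 27
m=2,j=4: acc = 27+6 = 33
m=2,j=5: acc = 33+7 = 40
m=3,j=2: acc = 40+5 = 45
m=3,j=3: acc = 45+6 = 51
m=3,j=4: acc = 51+7 = 58
m=3,j=5: acc = 58+8 = 66
m=4,j=2: acc = 66+6 = 72
m=4,j=3: acc = 72+7 = 79
m=4,j=4: acc = 79+8 = 87
m=4,j=5: acc = 87+9 = 96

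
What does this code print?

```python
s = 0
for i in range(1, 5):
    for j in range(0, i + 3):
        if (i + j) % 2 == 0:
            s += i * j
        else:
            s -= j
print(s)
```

70

i=1,j=0: odd sum, s = 0-0 = 0
i=1,j=1: even sum, s = 0+1 = 1
i=1,j=2: odd sum, s = 1-2 = -1
i=1,j=3: even sum, s = (-1)+3 = 2
i=2,j=0: even sum, s = 2+0 = 2
i=2,j=1: odd sum, s = 2-1 = 1
i=2,j=2: even sum, s = 1+4 = 5
i=2,j=3: odd sum, s = 5-3 = 2
i=2,j=4: even sum, s = 2+8 = 10
i=3,j=0: odd sum, s = 10-0 = 10
i=3,j=1: even sum, s = 10+3 = 13
i=3,j=2: odd sum, s = 13-2 = 11
i=3,j=3: even sum, s = 11+9 = 20
i=3,j=4: odd sum, s = 20-4 = 16
i=3,j=5: even sum, s = 16+15 = 31
i=4,j=0: even sum, s = 31+0 = 31
i=4,j=1: odd sum, s = 31-1 = 30
i=4,j=2: even sum, s = 30+8 = 38
i=4,j=3: odd sum, s = 38-3 = 35
i=4,j=4: even sum, s = 35+16 = 51
i=4,j=5: odd sum, s = 51-5 = 46
i=4,j=6: even sum, s = 46+24 = 70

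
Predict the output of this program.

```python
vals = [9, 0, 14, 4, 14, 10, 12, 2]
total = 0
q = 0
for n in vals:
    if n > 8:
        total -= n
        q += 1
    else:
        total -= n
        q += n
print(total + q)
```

n=9: >8, total = 0-9 = -9; q=1
n=0: not >8, total = (-9)-0 = -9; q=1
n=14: >8, total = (-9)-14 = -23; q=2
n=4: not >8, total = (-23)-4 = -27; q=6
n=14: >8, total = (-27)-14 = -41; q=7
n=10: >8, total = (-41)-10 = -51; q=8
n=12: >8, total = (-51)-12 = -63; q=9
n=2: not >8, total = (-63)-2 = -65; q=11
total+q = (-65)+11 = -54

-54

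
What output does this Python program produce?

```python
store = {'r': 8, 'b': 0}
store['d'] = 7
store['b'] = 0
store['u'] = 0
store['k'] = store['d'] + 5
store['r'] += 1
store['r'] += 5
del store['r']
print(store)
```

store['d'] = 7 → {'r': 8, 'b': 0, 'd': 7}
store['b'] = 0 → {'r': 8, 'b': 0, 'd': 7}
store['u'] = 0 → {'r': 8, 'b': 0, 'd': 7, 'u': 0}
store['k'] = store['d']+5 = 12 → {'r': 8, 'b': 0, 'd': 7, 'u': 0, 'k': 12}
store['r'] = 8+1 = 9 → {'r': 9, 'b': 0, 'd': 7, 'u': 0, 'k': 12}
store['r'] = 9+5 = 14 → {'r': 14, 'b': 0, 'd': 7, 'u': 0, 'k': 12}
del 'r' → {'b': 0, 'd': 7, 'u': 0, 'k': 12}

{'b': 0, 'd': 7, 'u': 0, 'k': 12}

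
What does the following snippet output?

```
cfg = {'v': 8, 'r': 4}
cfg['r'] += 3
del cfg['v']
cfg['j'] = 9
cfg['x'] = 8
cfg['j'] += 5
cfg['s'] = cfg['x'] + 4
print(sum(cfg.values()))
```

41

cfg['r'] = 4+3 = 7 → {'v': 8, 'r': 7}
del 'v' → {'r': 7}
cfg['j'] = 9 → {'r': 7, 'j': 9}
cfg['x'] = 8 → {'r': 7, 'j': 9, 'x': 8}
cfg['j'] = 9+5 = 14 → {'r': 7, 'j': 14, 'x': 8}
cfg['s'] = cfg['x']+4 = 12 → {'r': 7, 'j': 14, 'x': 8, 's': 12}
sum of values = 41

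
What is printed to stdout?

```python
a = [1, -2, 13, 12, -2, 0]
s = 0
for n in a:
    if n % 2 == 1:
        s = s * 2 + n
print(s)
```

15

n=1: odd, s = 0*2+1 = 1
n=-2: not odd
n=13: odd, s = 1*2+13 = 15
n=12: not odd
n=-2: not odd
n=0: not odd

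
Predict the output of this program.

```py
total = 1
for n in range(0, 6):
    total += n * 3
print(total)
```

46

n=0: total = 1+0*3 = 1
n=1: total = 1+1*3 = 4
n=2: total = 4+2*3 = 10
n=3: total = 10+3*3 = 19
n=4: total = 19+4*3 = 31
n=5: total = 31+5*3 = 46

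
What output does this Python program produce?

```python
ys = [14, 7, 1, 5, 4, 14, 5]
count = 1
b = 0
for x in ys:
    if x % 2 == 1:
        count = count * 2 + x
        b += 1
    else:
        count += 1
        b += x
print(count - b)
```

x=14: not odd, count = 1+1 = 2; b=14
x=7: odd, count = 2*2+7 = 11; b=15
x=1: odd, count = 11*2+1 = 23; b=16
x=5: odd, count = 23*2+5 = 51; b=17
x=4: not odd, count = 51+1 = 52; b=21
x=14: not odd, count = 52+1 = 53; b=35
x=5: odd, count = 53*2+5 = 111; b=36
count-b = 111-36 = 75

75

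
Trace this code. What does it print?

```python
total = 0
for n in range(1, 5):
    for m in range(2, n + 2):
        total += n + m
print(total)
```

60

n=1,m=2: total = 0+3 = 3
n=2,m=2: total = 3+4 = 7
n=2,m=3: total = 7+5 = 12
n=3,m=2: total = 12+5 = 17
n=3,m=3: total = 17+6 = 23
n=3,m=4: total = 23+7 = 30
n=4,m=2: total = 30+6 = 36
n=4,m=3: total = 36+7 = 43
n=4,m=4: total = 43+8 = 51
n=4,m=5: total = 51+9 = 60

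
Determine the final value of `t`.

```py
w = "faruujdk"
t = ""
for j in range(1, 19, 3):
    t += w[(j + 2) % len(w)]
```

'udaukr'

j=1: add w[3]='u' → 'u'
j=4: add w[6]='d' → 'ud'
j=7: add w[1]='a' → 'uda'
j=10: add w[4]='u' → 'udau'
j=13: add w[7]='k' → 'udauk'
j=16: add w[2]='r' → 'udaukr'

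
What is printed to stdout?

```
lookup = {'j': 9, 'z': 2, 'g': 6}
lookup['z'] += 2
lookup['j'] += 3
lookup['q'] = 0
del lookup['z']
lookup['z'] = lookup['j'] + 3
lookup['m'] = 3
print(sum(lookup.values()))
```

36

lookup['z'] = 2+2 = 4 → {'j': 9, 'z': 4, 'g': 6}
lookup['j'] = 9+3 = 12 → {'j': 12, 'z': 4, 'g': 6}
lookup['q'] = 0 → {'j': 12, 'z': 4, 'g': 6, 'q': 0}
del 'z' → {'j': 12, 'g': 6, 'q': 0}
lookup['z'] = lookup['j']+3 = 15 → {'j': 12, 'g': 6, 'q': 0, 'z': 15}
lookup['m'] = 3 → {'j': 12, 'g': 6, 'q': 0, 'z': 15, 'm': 3}
sum of values = 36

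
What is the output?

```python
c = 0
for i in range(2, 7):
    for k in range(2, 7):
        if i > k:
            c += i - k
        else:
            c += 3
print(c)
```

i=2,k=2: not 2>2, c = 0+3 = 3
i=2,k=3: not 2>3, c = 3+3 = 6
i=2,k=4: not 2>4, c = 6+3 = 9
i=2,k=5: not 2>5, c = 9+3 = 12
i=2,k=6: not 2>6, c = 12+3 = 15
i=3,k=2: 3>2, c = 15+1 = 16
i=3,k=3: not 3>3, c = 16+3 = 19
i=3,k=4: not 3>4, c = 19+3 = 22
i=3,k=5: not 3>5, c = 22+3 = 25
i=3,k=6: not 3>6, c = 25+3 = 28
i=4,k=2: 4>2, c = 28+2 = 30
i=4,k=3: 4>3, c = 30+1 = 31
i=4,k=4: not 4>4, c = 31+3 = 34
i=4,k=5: not 4>5, c = 34+3 = 37
i=4,k=6: not 4>6, c = 37+3 = 40
i=5,k=2: 5>2, c = 40+3 = 43
i=5,k=3: 5>3, c = 43+2 = 45
i=5,k=4: 5>4, c = 45+1 = 46
i=5,k=5: not 5>5, c = 46+3 = 49
i=5,k=6: not 5>6, c = 49+3 = 52
i=6,k=2: 6>2, c = 52+4 = 56
i=6,k=3: 6>3, c = 56+3 = 59
i=6,k=4: 6>4, c = 59+2 = 61
i=6,k=5: 6>5, c = 61+1 = 62
i=6,k=6: not 6>6, c = 62+3 = 65

65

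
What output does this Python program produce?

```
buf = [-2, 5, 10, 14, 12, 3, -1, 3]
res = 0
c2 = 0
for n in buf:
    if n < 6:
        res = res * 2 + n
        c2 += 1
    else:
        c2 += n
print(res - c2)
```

-20

n=-2: <6, res = 0*2+(-2) = -2; c2=1
n=5: <6, res = (-2)*2+5 = 1; c2=2
n=10: not <6; c2=12
n=14: not <6; c2=26
n=12: not <6; c2=38
n=3: <6, res = 1*2+3 = 5; c2=39
n=-1: <6, res = 5*2+(-1) = 9; c2=40
n=3: <6, res = 9*2+3 = 21; c2=41
res-c2 = 21-41 = -20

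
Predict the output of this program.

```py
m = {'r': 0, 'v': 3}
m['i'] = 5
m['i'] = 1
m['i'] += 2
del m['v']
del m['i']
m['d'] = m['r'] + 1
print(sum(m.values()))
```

1

m['i'] = 5 → {'r': 0, 'v': 3, 'i': 5}
m['i'] = 1 → {'r': 0, 'v': 3, 'i': 1}
m['i'] = 1+2 = 3 → {'r': 0, 'v': 3, 'i': 3}
del 'v' → {'r': 0, 'i': 3}
del 'i' → {'r': 0}
m['d'] = m['r']+1 = 1 → {'r': 0, 'd': 1}
sum of values = 1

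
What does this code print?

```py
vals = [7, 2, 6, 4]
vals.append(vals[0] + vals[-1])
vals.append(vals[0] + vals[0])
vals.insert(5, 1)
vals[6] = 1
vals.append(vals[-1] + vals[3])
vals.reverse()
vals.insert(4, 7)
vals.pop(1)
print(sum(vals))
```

43

append vals[0]+vals[-1] = 7+4 = 11 → [7, 2, 6, 4, 11]
append vals[0]+vals[0] = 7+7 = 14 → [7, 2, 6, 4, 11, 14]
insert 1 at 5 → [7, 2, 6, 4, 11, 1, 14]
vals[6] = 1 → [7, 2, 6, 4, 11, 1, 1]
append vals[-1]+vals[3] = 1+4 = 5 → [7, 2, 6, 4, 11, 1, 1, 5]
reverse → [5, 1, 1, 11, 4, 6, 2, 7]
insert 7 at 4 → [5, 1, 1, 11, 7, 4, 6, 2, 7]
pop(1) removes 1 → [5, 1, 11, 7, 4, 6, 2, 7]
sum = 43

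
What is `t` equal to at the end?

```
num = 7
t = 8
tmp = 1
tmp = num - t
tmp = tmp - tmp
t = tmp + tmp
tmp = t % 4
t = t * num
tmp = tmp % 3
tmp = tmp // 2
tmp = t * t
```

0

tmp = 7-8 = -1
tmp = (-1)-(-1) = 0
t = 0+0 = 0
tmp = 0%4 = 0
t = 0*7 = 0
tmp = 0%3 = 0
tmp = 0//2 = 0
tmp = 0*0 = 0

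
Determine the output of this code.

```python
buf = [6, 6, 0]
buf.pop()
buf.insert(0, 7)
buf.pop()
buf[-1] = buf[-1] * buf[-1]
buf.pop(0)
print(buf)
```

pop() removes 0 → [6, 6]
insert 7 at 0 → [7, 6, 6]
pop() removes 6 → [7, 6]
buf[-1] = buf[-1]*buf[-1] = 6*6 = 36 → [7, 36]
pop(0) removes 7 → [36]

[36]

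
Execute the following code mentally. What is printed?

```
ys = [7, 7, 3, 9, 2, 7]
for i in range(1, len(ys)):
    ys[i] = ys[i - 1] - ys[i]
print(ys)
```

[7, 0, -3, -12, -14, -21]

i=1: ys[1] = 7-7 = 0 → [7, 0, 3, 9, 2, 7]
i=2: ys[2] = 0-3 = -3 → [7, 0, -3, 9, 2, 7]
i=3: ys[3] = (-3)-9 = -12 → [7, 0, -3, -12, 2, 7]
i=4: ys[4] = (-12)-2 = -14 → [7, 0, -3, -12, -14, 7]
i=5: ys[5] = (-14)-7 = -21 → [7, 0, -3, -12, -14, -21]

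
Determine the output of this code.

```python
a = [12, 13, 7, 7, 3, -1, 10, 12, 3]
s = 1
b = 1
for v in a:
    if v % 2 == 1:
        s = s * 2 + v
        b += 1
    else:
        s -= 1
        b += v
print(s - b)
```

552

v=12: not odd, s = 1-1 = 0; b=13
v=13: odd, s = 0*2+13 = 13; b=14
v=7: odd, s = 13*2+7 = 33; b=15
v=7: odd, s = 33*2+7 = 73; b=16
v=3: odd, s = 73*2+3 = 149; b=17
v=-1: odd, s = 149*2+(-1) = 297; b=18
v=10: not odd, s = 297-1 = 296; b=28
v=12: not odd, s = 296-1 = 295; b=40
v=3: odd, s = 295*2+3 = 593; b=41
s-b = 593-41 = 552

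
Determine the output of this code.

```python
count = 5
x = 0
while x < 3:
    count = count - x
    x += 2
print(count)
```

x=0: count = 5-0 = 5
x=2: count = 5-2 = 3

3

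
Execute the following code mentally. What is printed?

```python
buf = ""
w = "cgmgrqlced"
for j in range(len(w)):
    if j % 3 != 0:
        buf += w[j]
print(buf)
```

j=0: skip
j=1: add 'g' → 'g'
j=2: add 'm' → 'gm'
j=3: skip
j=4: add 'r' → 'gmr'
j=5: add 'q' → 'gmrq'
j=6: skip
j=7: add 'c' → 'gmrqc'
j=8: add 'e' → 'gmrqce'
j=9: skip

gmrqce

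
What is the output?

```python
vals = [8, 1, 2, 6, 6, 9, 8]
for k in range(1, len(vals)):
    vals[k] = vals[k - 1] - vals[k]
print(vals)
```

[8, 7, 5, -1, -7, -16, -24]

k=1: vals[1] = 8-1 = 7 → [8, 7, 2, 6, 6, 9, 8]
k=2: vals[2] = 7-2 = 5 → [8, 7, 5, 6, 6, 9, 8]
k=3: vals[3] = 5-6 = -1 → [8, 7, 5, -1, 6, 9, 8]
k=4: vals[4] = (-1)-6 = -7 → [8, 7, 5, -1, -7, 9, 8]
k=5: vals[5] = (-7)-9 = -16 → [8, 7, 5, -1, -7, -16, 8]
k=6: vals[6] = (-16)-8 = -24 → [8, 7, 5, -1, -7, -16, -24]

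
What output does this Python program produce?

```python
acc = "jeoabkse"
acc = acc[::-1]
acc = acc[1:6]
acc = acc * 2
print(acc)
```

skbaoskbao

reverse → 'eskbaoej'
slice [1:6] → 'skbao'
repeat ×2 → 'skbaoskbao'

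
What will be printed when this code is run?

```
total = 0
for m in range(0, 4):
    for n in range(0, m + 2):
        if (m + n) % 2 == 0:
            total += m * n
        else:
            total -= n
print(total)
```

m=0,n=0: even sum, total = 0+0 = 0
m=0,n=1: odd sum, total = 0-1 = -1
m=1,n=0: odd sum, total = (-1)-0 = -1
m=1,n=1: even sum, total = (-1)+1 = 0
m=1,n=2: odd sum, total = 0-2 = -2
m=2,n=0: even sum, total = (-2)+0 = -2
m=2,n=1: odd sum, total = (-2)-1 = -3
m=2,n=2: even sum, total = (-3)+4 = 1
m=2,n=3: odd sum, total = 1-3 = -2
m=3,n=0: odd sum, total = (-2)-0 = -2
m=3,n=1: even sum, total = (-2)+3 = 1
m=3,n=2: odd sum, total = 1-2 = -1
m=3,n=3: even sum, total = (-1)+9 = 8
m=3,n=4: odd sum, total = 8-4 = 4

4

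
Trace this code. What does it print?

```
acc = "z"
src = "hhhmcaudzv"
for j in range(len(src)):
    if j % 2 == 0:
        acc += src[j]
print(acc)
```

j=0: add 'h' → 'zh'
j=1: skip
j=2: add 'h' → 'zhh'
j=3: skip
j=4: add 'c' → 'zhhc'
j=5: skip
j=6: add 'u' → 'zhhcu'
j=7: skip
j=8: add 'z' → 'zhhcuz'
j=9: skip

zhhcuz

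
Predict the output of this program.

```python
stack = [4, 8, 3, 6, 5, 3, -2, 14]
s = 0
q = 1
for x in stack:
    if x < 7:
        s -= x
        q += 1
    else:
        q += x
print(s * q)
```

x=4: <7, s = 0-4 = -4; q=2
x=8: not <7; q=10
x=3: <7, s = (-4)-3 = -7; q=11
x=6: <7, s = (-7)-6 = -13; q=12
x=5: <7, s = (-13)-5 = -18; q=13
x=3: <7, s = (-18)-3 = -21; q=14
x=-2: <7, s = (-21)-(-2) = -19; q=15
x=14: not <7; q=29
s*q = (-19)*29 = -551

-551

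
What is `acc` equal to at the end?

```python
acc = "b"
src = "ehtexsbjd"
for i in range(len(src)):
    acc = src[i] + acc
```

i=0: prepend 'e' → 'eb'
i=1: prepend 'h' → 'heb'
i=2: prepend 't' → 'theb'
i=3: prepend 'e' → 'etheb'
i=4: prepend 'x' → 'xetheb'
i=5: prepend 's' → 'sxetheb'
i=6: prepend 'b' → 'bsxetheb'
i=7: prepend 'j' → 'jbsxetheb'
i=8: prepend 'd' → 'djbsxetheb'

'djbsxetheb'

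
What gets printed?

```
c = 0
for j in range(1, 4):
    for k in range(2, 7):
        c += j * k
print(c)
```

120

j=1,k=2: c = 0+2 = 2
j=1,k=3: c = 2+3 = 5
j=1,k=4: c = 5+4 = 9
j=1,k=5: c = 9+5 = 14
j=1,k=6: c = 14+6 = 20
j=2,k=2: c = 20+4 = 24
j=2,k=3: c = 24+6 = 30
j=2,k=4: c = 30+8 = 38
j=2,k=5: c = 38+10 = 48
j=2,k=6: c = 48+12 = 60
j=3,k=2: c = 60+6 = 66
j=3,k=3: c = 66+9 = 75
j=3,k=4: c = 75+12 = 87
j=3,k=5: c = 87+15 = 102
j=3,k=6: c = 102+18 = 120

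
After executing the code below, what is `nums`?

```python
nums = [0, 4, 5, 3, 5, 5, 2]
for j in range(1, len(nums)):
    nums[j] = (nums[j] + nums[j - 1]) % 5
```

[0, 4, 4, 2, 2, 2, 4]

j=1: nums[1] = (4+0)%5 = 4 → [0, 4, 5, 3, 5, 5, 2]
j=2: nums[2] = (5+4)%5 = 4 → [0, 4, 4, 3, 5, 5, 2]
j=3: nums[3] = (3+4)%5 = 2 → [0, 4, 4, 2, 5, 5, 2]
j=4: nums[4] = (5+2)%5 = 2 → [0, 4, 4, 2, 2, 5, 2]
j=5: nums[5] = (5+2)%5 = 2 → [0, 4, 4, 2, 2, 2, 2]
j=6: nums[6] = (2+2)%5 = 4 → [0, 4, 4, 2, 2, 2, 4]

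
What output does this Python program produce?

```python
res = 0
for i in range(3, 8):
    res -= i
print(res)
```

i=3: res = 0-3 = -3
i=4: res = (-3)-4 = -7
i=5: res = (-7)-5 = -12
i=6: res = (-12)-6 = -18
i=7: res = (-18)-7 = -25

-25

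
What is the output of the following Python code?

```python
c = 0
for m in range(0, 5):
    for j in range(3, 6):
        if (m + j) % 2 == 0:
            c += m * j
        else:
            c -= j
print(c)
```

m=0,j=3: odd sum, c = 0-3 = -3
m=0,j=4: even sum, c = (-3)+0 = -3
m=0,j=5: odd sum, c = (-3)-5 = -8
m=1,j=3: even sum, c = (-8)+3 = -5
m=1,j=4: odd sum, c = (-5)-4 = -9
m=1,j=5: even sum, c = (-9)+5 = -4
m=2,j=3: odd sum, c = (-4)-3 = -7
m=2,j=4: even sum, c = (-7)+8 = 1
m=2,j=5: odd sum, c = 1-5 = -4
m=3,j=3: even sum, c = (-4)+9 = 5
m=3,j=4: odd sum, c = 5-4 = 1
m=3,j=5: even sum, c = 1+15 = 16
m=4,j=3: odd sum, c = 16-3 = 13
m=4,j=4: even sum, c = 13+16 = 29
m=4,j=5: odd sum, c = 29-5 = 24

24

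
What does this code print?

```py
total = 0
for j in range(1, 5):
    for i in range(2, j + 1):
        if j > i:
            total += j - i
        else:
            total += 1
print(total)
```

7

j=2,i=2: not 2>2, total = 0+1 = 1
j=3,i=2: 3>2, total = 1+1 = 2
j=3,i=3: not 3>3, total = 2+1 = 3
j=4,i=2: 4>2, total = 3+2 = 5
j=4,i=3: 4>3, total = 5+1 = 6
j=4,i=4: not 4>4, total = 6+1 = 7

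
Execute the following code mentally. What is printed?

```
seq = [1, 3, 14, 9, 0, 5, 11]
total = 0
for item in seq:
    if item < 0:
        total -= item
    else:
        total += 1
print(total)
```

7

item=1: not <0, total = 0+1 = 1
item=3: not <0, total = 1+1 = 2
item=14: not <0, total = 2+1 = 3
item=9: not <0, total = 3+1 = 4
item=0: not <0, total = 4+1 = 5
item=5: not <0, total = 5+1 = 6
item=11: not <0, total = 6+1 = 7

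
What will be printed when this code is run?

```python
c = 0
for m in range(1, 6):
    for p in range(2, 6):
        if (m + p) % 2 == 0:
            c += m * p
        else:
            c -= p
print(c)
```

m=1,p=2: odd sum, c = 0-2 = -2
m=1,p=3: even sum, c = (-2)+3 = 1
m=1,p=4: odd sum, c = 1-4 = -3
m=1,p=5: even sum, c = (-3)+5 = 2
m=2,p=2: even sum, c = 2+4 = 6
m=2,p=3: odd sum, c = 6-3 = 3
m=2,p=4: even sum, c = 3+8 = 11
m=2,p=5: odd sum, c = 11-5 = 6
m=3,p=2: odd sum, c = 6-2 = 4
m=3,p=3: even sum, c = 4+9 = 13
m=3,p=4: odd sum, c = 13-4 = 9
m=3,p=5: even sum, c = 9+15 = 24
m=4,p=2: even sum, c = 24+8 = 32
m=4,p=3: odd sum, c = 32-3 = 29
m=4,p=4: even sum, c = 29+16 = 45
m=4,p=5: odd sum, c = 45-5 = 40
m=5,p=2: odd sum, c = 40-2 = 38
m=5,p=3: even sum, c = 38+15 = 53
m=5,p=4: odd sum, c = 53-4 = 49
m=5,p=5: even sum, c = 49+25 = 74

74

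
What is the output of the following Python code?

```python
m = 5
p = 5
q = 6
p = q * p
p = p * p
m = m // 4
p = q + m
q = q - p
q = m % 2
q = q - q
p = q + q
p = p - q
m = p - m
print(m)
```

-1

p = 6*5 = 30
p = 30*30 = 900
m = 5//4 = 1
p = 6+1 = 7
q = 6-7 = -1
q = 1%2 = 1
q = 1-1 = 0
p = 0+0 = 0
p = 0-0 = 0
m = 0-1 = -1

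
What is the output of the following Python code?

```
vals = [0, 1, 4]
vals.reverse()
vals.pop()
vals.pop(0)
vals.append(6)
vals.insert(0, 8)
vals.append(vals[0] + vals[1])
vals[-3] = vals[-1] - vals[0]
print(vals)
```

[8, 1, 6, 9]

reverse → [4, 1, 0]
pop() removes 0 → [4, 1]
pop(0) removes 4 → [1]
append 6 → [1, 6]
insert 8 at 0 → [8, 1, 6]
append vals[0]+vals[1] = 8+1 = 9 → [8, 1, 6, 9]
vals[-3] = vals[-1]-vals[0] = 9-8 = 1 → [8, 1, 6, 9]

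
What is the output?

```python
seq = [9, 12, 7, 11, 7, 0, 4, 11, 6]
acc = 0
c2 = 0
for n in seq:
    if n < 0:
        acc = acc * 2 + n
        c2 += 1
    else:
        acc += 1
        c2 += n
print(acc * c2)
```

603

n=9: not <0, acc = 0+1 = 1; c2=9
n=12: not <0, acc = 1+1 = 2; c2=21
n=7: not <0, acc = 2+1 = 3; c2=28
n=11: not <0, acc = 3+1 = 4; c2=39
n=7: not <0, acc = 4+1 = 5; c2=46
n=0: not <0, acc = 5+1 = 6; c2=46
n=4: not <0, acc = 6+1 = 7; c2=50
n=11: not <0, acc = 7+1 = 8; c2=61
n=6: not <0, acc = 8+1 = 9; c2=67
acc*c2 = 9*67 = 603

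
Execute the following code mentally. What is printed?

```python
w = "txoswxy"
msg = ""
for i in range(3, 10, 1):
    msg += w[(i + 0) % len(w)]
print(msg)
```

swxytxo

i=3: add w[3]='s' → 's'
i=4: add w[4]='w' → 'sw'
i=5: add w[5]='x' → 'swx'
i=6: add w[6]='y' → 'swxy'
i=7: add w[0]='t' → 'swxyt'
i=8: add w[1]='x' → 'swxytx'
i=9: add w[2]='o' → 'swxytxo'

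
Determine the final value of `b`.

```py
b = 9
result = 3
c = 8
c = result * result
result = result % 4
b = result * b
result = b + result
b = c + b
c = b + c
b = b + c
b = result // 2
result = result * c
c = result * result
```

15

c = 3*3 = 9
result = 3%4 = 3
b = 3*9 = 27
result = 27+3 = 30
b = 9+27 = 36
c = 36+9 = 45
b = 36+45 = 81
b = 30//2 = 15
result = 30*45 = 1350
c = 1350*1350 = 1822500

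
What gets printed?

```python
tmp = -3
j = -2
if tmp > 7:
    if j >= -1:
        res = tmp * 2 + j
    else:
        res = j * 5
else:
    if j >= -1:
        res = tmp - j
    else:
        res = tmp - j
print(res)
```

-1

tmp=-3, j=-2
tmp > 7 is False; j >= -1 is False
→ res = tmp - j = -1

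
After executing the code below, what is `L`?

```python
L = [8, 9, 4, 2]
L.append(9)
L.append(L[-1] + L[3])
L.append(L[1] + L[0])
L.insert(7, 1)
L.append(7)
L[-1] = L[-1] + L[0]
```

append 9 → [8, 9, 4, 2, 9]
append L[-1]+L[3] = 9+2 = 11 → [8, 9, 4, 2, 9, 11]
append L[1]+L[0] = 9+8 = 17 → [8, 9, 4, 2, 9, 11, 17]
insert 1 at 7 → [8, 9, 4, 2, 9, 11, 17, 1]
append 7 → [8, 9, 4, 2, 9, 11, 17, 1, 7]
L[-1] = L[-1]+L[0] = 7+8 = 15 → [8, 9, 4, 2, 9, 11, 17, 1, 15]

[8, 9, 4, 2, 9, 11, 17, 1, 15]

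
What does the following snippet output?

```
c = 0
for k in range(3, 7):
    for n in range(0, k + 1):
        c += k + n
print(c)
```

k=3,n=0: c = 0+3 = 3
k=3,n=1: c = 3+4 = 7
k=3,n=2: c = 7+5 = 12
k=3,n=3: c = 12+6 = 18
k=4,n=0: c = 18+4 = 22
k=4,n=1: c = 22+5 = 27
k=4,n=2: c = 27+6 = 33
k=4,n=3: c = 33+7 = 40
k=4,n=4: c = 40+8 = 48
k=5,n=0: c = 48+5 = 53
k=5,n=1: c = 53+6 = 59
k=5,n=2: c = 59+7 = 66
k=5,n=3: c = 66+8 = 74
k=5,n=4: c = 74+9 = 83
k=5,n=5: c = 83+10 = 93
k=6,n=0: c = 93+6 = 99
k=6,n=1: c = 99+7 = 106
k=6,n=2: c = 106+8 = 114
k=6,n=3: c = 114+9 = 123
k=6,n=4: c = 123+10 = 133
k=6,n=5: c = 133+11 = 144
k=6,n=6: c = 144+12 = 156

156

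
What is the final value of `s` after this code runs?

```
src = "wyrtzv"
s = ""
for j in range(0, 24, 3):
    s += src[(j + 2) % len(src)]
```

j=0: add src[2]='r' → 'r'
j=3: add src[5]='v' → 'rv'
j=6: add src[2]='r' → 'rvr'
j=9: add src[5]='v' → 'rvrv'
j=12: add src[2]='r' → 'rvrvr'
j=15: add src[5]='v' → 'rvrvrv'
j=18: add src[2]='r' → 'rvrvrvr'
j=21: add src[5]='v' → 'rvrvrvrv'

'rvrvrvrv'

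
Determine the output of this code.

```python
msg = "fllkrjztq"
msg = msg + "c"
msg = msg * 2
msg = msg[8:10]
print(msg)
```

qc

+ 'c' → 'fllkrjztqc'
repeat ×2 → 'fllkrjztqcfllkrjztqc'
slice [8:10] → 'qc'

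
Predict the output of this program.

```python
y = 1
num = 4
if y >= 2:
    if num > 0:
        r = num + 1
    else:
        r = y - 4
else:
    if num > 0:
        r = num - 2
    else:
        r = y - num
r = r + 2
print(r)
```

y=1, num=4
y >= 2 is False; num > 0 is True
→ r = num - 2 = 2
r = 2+2 = 4

4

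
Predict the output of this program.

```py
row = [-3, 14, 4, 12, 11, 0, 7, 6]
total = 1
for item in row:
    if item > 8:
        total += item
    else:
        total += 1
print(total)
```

43

item=-3: not >8, total = 1+1 = 2
item=14: >8, total = 2+14 = 16
item=4: not >8, total = 16+1 = 17
item=12: >8, total = 17+12 = 29
item=11: >8, total = 29+11 = 40
item=0: not >8, total = 40+1 = 41
item=7: not >8, total = 41+1 = 42
item=6: not >8, total = 42+1 = 43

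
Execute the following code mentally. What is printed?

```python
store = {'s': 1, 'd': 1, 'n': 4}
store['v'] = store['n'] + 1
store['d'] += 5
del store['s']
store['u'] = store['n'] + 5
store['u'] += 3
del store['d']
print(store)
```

{'n': 4, 'v': 5, 'u': 12}

store['v'] = store['n']+1 = 5 → {'s': 1, 'd': 1, 'n': 4, 'v': 5}
store['d'] = 1+5 = 6 → {'s': 1, 'd': 6, 'n': 4, 'v': 5}
del 's' → {'d': 6, 'n': 4, 'v': 5}
store['u'] = store['n']+5 = 9 → {'d': 6, 'n': 4, 'v': 5, 'u': 9}
store['u'] = 9+3 = 12 → {'d': 6, 'n': 4, 'v': 5, 'u': 12}
del 'd' → {'n': 4, 'v': 5, 'u': 12}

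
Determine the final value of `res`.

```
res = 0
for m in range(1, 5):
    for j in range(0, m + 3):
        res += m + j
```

m=1,j=0: res = 0+1 = 1
m=1,j=1: res = 1+2 = 3
m=1,j=2: res = 3+3 = 6
m=1,j=3: res = 6+4 = 10
m=2,j=0: res = 10+2 = 12
m=2,j=1: res = 12+3 = 15
m=2,j=2: res = 15+4 = 19
m=2,j=3: res = 19+5 = 24
m=2,j=4: res = 24+6 = 30
m=3,j=0: res = 30+3 = 33
m=3,j=1: res = 33+4 = 37
m=3,j=2: res = 37+5 = 42
m=3,j=3: res = 42+6 = 48
m=3,j=4: res = 48+7 = 55
m=3,j=5: res = 55+8 = 63
m=4,j=0: res = 63+4 = 67
m=4,j=1: res = 67+5 = 72
m=4,j=2: res = 72+6 = 78
m=4,j=3: res = 78+7 = 85
m=4,j=4: res = 85+8 = 93
m=4,j=5: res = 93+9 = 102
m=4,j=6: res = 102+10 = 112

112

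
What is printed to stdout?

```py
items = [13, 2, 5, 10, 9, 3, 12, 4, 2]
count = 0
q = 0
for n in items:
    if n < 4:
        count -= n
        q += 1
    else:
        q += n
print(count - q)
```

n=13: not <4; q=13
n=2: <4, count = 0-2 = -2; q=14
n=5: not <4; q=19
n=10: not <4; q=29
n=9: not <4; q=38
n=3: <4, count = (-2)-3 = -5; q=39
n=12: not <4; q=51
n=4: not <4; q=55
n=2: <4, count = (-5)-2 = -7; q=56
count-q = (-7)-56 = -63

-63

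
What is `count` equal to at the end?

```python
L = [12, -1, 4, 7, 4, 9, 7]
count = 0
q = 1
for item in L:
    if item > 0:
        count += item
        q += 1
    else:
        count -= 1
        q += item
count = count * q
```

item=12: >0, count = 0+12 = 12; q=2
item=-1: not >0, count = 12-1 = 11; q=1
item=4: >0, count = 11+4 = 15; q=2
item=7: >0, count = 15+7 = 22; q=3
item=4: >0, count = 22+4 = 26; q=4
item=9: >0, count = 26+9 = 35; q=5
item=7: >0, count = 35+7 = 42; q=6
count*q = 42*6 = 252

252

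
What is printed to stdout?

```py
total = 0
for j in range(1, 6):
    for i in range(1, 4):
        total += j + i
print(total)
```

j=1,i=1: total = 0+2 = 2
j=1,i=2: total = 2+3 = 5
j=1,i=3: total = 5+4 = 9
j=2,i=1: total = 9+3 = 12
j=2,i=2: total = 12+4 = 16
j=2,i=3: total = 16+5 = 21
j=3,i=1: total = 21+4 = 25
j=3,i=2: total = 25+5 = 30
j=3,i=3: total = 30+6 = 36
j=4,i=1: total = 36+5 = 41
j=4,i=2: total = 41+6 = 47
j=4,i=3: total = 47+7 = 54
j=5,i=1: total = 54+6 = 60
j=5,i=2: total = 60+7 = 67
j=5,i=3: total = 67+8 = 75

75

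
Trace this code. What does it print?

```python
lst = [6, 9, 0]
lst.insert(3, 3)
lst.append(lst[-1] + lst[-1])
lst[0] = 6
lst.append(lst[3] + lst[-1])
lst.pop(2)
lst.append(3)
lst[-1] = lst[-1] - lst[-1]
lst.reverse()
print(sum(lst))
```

insert 3 at 3 → [6, 9, 0, 3]
append lst[-1]+lst[-1] = 3+3 = 6 → [6, 9, 0, 3, 6]
lst[0] = 6 → [6, 9, 0, 3, 6]
append lst[3]+lst[-1] = 3+6 = 9 → [6, 9, 0, 3, 6, 9]
pop(2) removes 0 → [6, 9, 3, 6, 9]
append 3 → [6, 9, 3, 6, 9, 3]
lst[-1] = lst[-1]-lst[-1] = 3-3 = 0 → [6, 9, 3, 6, 9, 0]
reverse → [0, 9, 6, 3, 9, 6]
sum = 33

33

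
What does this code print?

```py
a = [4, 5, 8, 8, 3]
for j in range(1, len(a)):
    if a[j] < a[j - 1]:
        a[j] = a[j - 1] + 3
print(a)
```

j=1: 5>=4, unchanged → [4, 5, 8, 8, 3]
j=2: 8>=5, unchanged → [4, 5, 8, 8, 3]
j=3: 8>=8, unchanged → [4, 5, 8, 8, 3]
j=4: 3<8, a[4] = 8+3 = 11 → [4, 5, 8, 8, 11]

[4, 5, 8, 8, 11]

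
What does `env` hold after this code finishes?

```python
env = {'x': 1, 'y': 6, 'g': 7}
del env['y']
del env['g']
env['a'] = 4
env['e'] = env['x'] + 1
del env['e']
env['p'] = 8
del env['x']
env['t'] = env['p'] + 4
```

del 'y' → {'x': 1, 'g': 7}
del 'g' → {'x': 1}
env['a'] = 4 → {'x': 1, 'a': 4}
env['e'] = env['x']+1 = 2 → {'x': 1, 'a': 4, 'e': 2}
del 'e' → {'x': 1, 'a': 4}
env['p'] = 8 → {'x': 1, 'a': 4, 'p': 8}
del 'x' → {'a': 4, 'p': 8}
env['t'] = env['p']+4 = 12 → {'a': 4, 'p': 8, 't': 12}

{'a': 4, 'p': 8, 't': 12}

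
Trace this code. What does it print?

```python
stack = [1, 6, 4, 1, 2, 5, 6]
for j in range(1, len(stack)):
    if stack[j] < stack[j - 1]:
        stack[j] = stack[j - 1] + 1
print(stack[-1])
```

11

j=1: 6>=1, unchanged → [1, 6, 4, 1, 2, 5, 6]
j=2: 4<6, stack[2] = 6+1 = 7 → [1, 6, 7, 1, 2, 5, 6]
j=3: 1<7, stack[3] = 7+1 = 8 → [1, 6, 7, 8, 2, 5, 6]
j=4: 2<8, stack[4] = 8+1 = 9 → [1, 6, 7, 8, 9, 5, 6]
j=5: 5<9, stack[5] = 9+1 = 10 → [1, 6, 7, 8, 9, 10, 6]
j=6: 6<10, stack[6] = 10+1 = 11 → [1, 6, 7, 8, 9, 10, 11]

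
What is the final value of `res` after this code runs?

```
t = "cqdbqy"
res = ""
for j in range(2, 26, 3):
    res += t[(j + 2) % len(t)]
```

'qqqqqqqq'

j=2: add t[4]='q' → 'q'
j=5: add t[1]='q' → 'qq'
j=8: add t[4]='q' → 'qqq'
j=11: add t[1]='q' → 'qqqq'
j=14: add t[4]='q' → 'qqqqq'
j=17: add t[1]='q' → 'qqqqqq'
j=20: add t[4]='q' → 'qqqqqqq'
j=23: add t[1]='q' → 'qqqqqqqq'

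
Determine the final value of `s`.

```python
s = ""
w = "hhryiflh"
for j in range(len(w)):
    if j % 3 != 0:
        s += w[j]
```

'hrifh'

j=0: skip
j=1: add 'h' → 'h'
j=2: add 'r' → 'hr'
j=3: skip
j=4: add 'i' → 'hri'
j=5: add 'f' → 'hrif'
j=6: skip
j=7: add 'h' → 'hrifh'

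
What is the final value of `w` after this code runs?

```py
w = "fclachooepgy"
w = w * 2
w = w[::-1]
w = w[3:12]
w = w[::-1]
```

'fclachooe'

repeat ×2 → 'fclachooepgyfclachooepgy'
reverse → 'ygpeoohcalcfygpeoohcalcf'
slice [3:12] → 'eoohcalcf'
reverse → 'fclachooe'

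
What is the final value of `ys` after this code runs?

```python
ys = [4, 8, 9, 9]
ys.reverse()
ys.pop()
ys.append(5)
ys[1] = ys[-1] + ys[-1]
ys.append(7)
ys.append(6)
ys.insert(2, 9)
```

[9, 10, 9, 8, 5, 7, 6]

reverse → [9, 9, 8, 4]
pop() removes 4 → [9, 9, 8]
append 5 → [9, 9, 8, 5]
ys[1] = ys[-1]+ys[-1] = 5+5 = 10 → [9, 10, 8, 5]
append 7 → [9, 10, 8, 5, 7]
append 6 → [9, 10, 8, 5, 7, 6]
insert 9 at 2 → [9, 10, 9, 8, 5, 7, 6]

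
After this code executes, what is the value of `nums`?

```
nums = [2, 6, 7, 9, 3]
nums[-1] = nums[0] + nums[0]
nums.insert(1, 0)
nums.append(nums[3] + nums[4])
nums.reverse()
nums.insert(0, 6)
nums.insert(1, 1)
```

nums[-1] = nums[0]+nums[0] = 2+2 = 4 → [2, 6, 7, 9, 4]
insert 0 at 1 → [2, 0, 6, 7, 9, 4]
append nums[3]+nums[4] = 7+9 = 16 → [2, 0, 6, 7, 9, 4, 16]
reverse → [16, 4, 9, 7, 6, 0, 2]
insert 6 at 0 → [6, 16, 4, 9, 7, 6, 0, 2]
insert 1 at 1 → [6, 1, 16, 4, 9, 7, 6, 0, 2]

[6, 1, 16, 4, 9, 7, 6, 0, 2]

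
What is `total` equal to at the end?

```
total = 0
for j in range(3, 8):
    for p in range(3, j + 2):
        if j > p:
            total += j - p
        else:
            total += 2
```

40

j=3,p=3: not 3>3, total = 0+2 = 2
j=3,p=4: not 3>4, total = 2+2 = 4
j=4,p=3: 4>3, total = 4+1 = 5
j=4,p=4: not 4>4, total = 5+2 = 7
j=4,p=5: not 4>5, total = 7+2 = 9
j=5,p=3: 5>3, total = 9+2 = 11
j=5,p=4: 5>4, total = 11+1 = 12
j=5,p=5: not 5>5, total = 12+2 = 14
j=5,p=6: not 5>6, total = 14+2 = 16
j=6,p=3: 6>3, total = 16+3 = 19
j=6,p=4: 6>4, total = 19+2 = 21
j=6,p=5: 6>5, total = 21+1 = 22
j=6,p=6: not 6>6, total = 22+2 = 24
j=6,p=7: not 6>7, total = 24+2 = 26
j=7,p=3: 7>3, total = 26+4 = 30
j=7,p=4: 7>4, total = 30+3 = 33
j=7,p=5: 7>5, total = 33+2 = 35
j=7,p=6: 7>6, total = 35+1 = 36
j=7,p=7: not 7>7, total = 36+2 = 38
j=7,p=8: not 7>8, total = 38+2 = 40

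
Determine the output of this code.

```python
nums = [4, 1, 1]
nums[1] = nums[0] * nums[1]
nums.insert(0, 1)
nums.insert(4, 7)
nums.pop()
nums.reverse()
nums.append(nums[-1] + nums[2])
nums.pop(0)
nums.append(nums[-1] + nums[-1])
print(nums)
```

nums[1] = nums[0]*nums[1] = 4*1 = 4 → [4, 4, 1]
insert 1 at 0 → [1, 4, 4, 1]
insert 7 at 4 → [1, 4, 4, 1, 7]
pop() removes 7 → [1, 4, 4, 1]
reverse → [1, 4, 4, 1]
append nums[-1]+nums[2] = 1+4 = 5 → [1, 4, 4, 1, 5]
pop(0) removes 1 → [4, 4, 1, 5]
append nums[-1]+nums[-1] = 5+5 = 10 → [4, 4, 1, 5, 10]

[4, 4, 1, 5, 10]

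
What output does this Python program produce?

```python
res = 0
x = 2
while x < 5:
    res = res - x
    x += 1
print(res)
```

x=2: res = 0-2 = -2
x=3: res = (-2)-3 = -5
x=4: res = (-5)-4 = -9

-9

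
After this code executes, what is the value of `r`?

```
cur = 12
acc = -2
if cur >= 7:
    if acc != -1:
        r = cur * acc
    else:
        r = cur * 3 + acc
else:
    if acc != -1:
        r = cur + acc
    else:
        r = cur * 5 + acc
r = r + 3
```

-21

cur=12, acc=-2
cur >= 7 is True; acc != -1 is True
→ r = cur * acc = -24
r = (-24)+3 = -21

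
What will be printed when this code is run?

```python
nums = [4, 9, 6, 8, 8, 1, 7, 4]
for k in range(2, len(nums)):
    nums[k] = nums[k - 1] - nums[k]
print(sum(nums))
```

k=2: nums[2] = 9-6 = 3 → [4, 9, 3, 8, 8, 1, 7, 4]
k=3: nums[3] = 3-8 = -5 → [4, 9, 3, -5, 8, 1, 7, 4]
k=4: nums[4] = (-5)-8 = -13 → [4, 9, 3, -5, -13, 1, 7, 4]
k=5: nums[5] = (-13)-1 = -14 → [4, 9, 3, -5, -13, -14, 7, 4]
k=6: nums[6] = (-14)-7 = -21 → [4, 9, 3, -5, -13, -14, -21, 4]
k=7: nums[7] = (-21)-4 = -25 → [4, 9, 3, -5, -13, -14, -21, -25]
sum = -62

-62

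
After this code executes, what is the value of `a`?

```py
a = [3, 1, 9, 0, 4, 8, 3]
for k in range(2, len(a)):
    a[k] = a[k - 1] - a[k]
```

k=2: a[2] = 1-9 = -8 → [3, 1, -8, 0, 4, 8, 3]
k=3: a[3] = (-8)-0 = -8 → [3, 1, -8, -8, 4, 8, 3]
k=4: a[4] = (-8)-4 = -12 → [3, 1, -8, -8, -12, 8, 3]
k=5: a[5] = (-12)-8 = -20 → [3, 1, -8, -8, -12, -20, 3]
k=6: a[6] = (-20)-3 = -23 → [3, 1, -8, -8, -12, -20, -23]

[3, 1, -8, -8, -12, -20, -23]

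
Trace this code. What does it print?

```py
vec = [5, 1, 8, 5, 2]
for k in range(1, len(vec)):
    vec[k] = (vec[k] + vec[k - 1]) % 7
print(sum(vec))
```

k=1: vec[1] = (1+5)%7 = 6 → [5, 6, 8, 5, 2]
k=2: vec[2] = (8+6)%7 = 0 → [5, 6, 0, 5, 2]
k=3: vec[3] = (5+0)%7 = 5 → [5, 6, 0, 5, 2]
k=4: vec[4] = (2+5)%7 = 0 → [5, 6, 0, 5, 0]
sum = 16

16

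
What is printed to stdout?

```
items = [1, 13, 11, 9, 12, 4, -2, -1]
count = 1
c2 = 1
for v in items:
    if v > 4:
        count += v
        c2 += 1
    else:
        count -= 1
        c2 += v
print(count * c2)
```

294

v=1: not >4, count = 1-1 = 0; c2=2
v=13: >4, count = 0+13 = 13; c2=3
v=11: >4, count = 13+11 = 24; c2=4
v=9: >4, count = 24+9 = 33; c2=5
v=12: >4, count = 33+12 = 45; c2=6
v=4: not >4, count = 45-1 = 44; c2=10
v=-2: not >4, count = 44-1 = 43; c2=8
v=-1: not >4, count = 43-1 = 42; c2=7
count*c2 = 42*7 = 294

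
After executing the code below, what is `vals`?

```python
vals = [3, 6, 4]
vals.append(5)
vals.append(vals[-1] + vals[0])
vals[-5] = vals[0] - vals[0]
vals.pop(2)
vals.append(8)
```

[0, 6, 5, 8, 8]

append 5 → [3, 6, 4, 5]
append vals[-1]+vals[0] = 5+3 = 8 → [3, 6, 4, 5, 8]
vals[-5] = vals[0]-vals[0] = 3-3 = 0 → [0, 6, 4, 5, 8]
pop(2) removes 4 → [0, 6, 5, 8]
append 8 → [0, 6, 5, 8, 8]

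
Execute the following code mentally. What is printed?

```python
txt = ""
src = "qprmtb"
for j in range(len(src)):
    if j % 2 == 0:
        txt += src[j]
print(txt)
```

qrt

j=0: add 'q' → 'q'
j=1: skip
j=2: add 'r' → 'qr'
j=3: skip
j=4: add 't' → 'qrt'
j=5: skip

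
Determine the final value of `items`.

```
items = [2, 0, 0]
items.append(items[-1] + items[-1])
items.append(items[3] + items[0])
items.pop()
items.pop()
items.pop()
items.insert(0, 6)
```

[6, 2, 0]

append items[-1]+items[-1] = 0+0 = 0 → [2, 0, 0, 0]
append items[3]+items[0] = 0+2 = 2 → [2, 0, 0, 0, 2]
pop() removes 2 → [2, 0, 0, 0]
pop() removes 0 → [2, 0, 0]
pop() removes 0 → [2, 0]
insert 6 at 0 → [6, 2, 0]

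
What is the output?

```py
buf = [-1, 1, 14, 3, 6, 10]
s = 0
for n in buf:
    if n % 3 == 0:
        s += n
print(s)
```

9

n=-1: not %3==0
n=1: not %3==0
n=14: not %3==0
n=3: %3==0, s = 0+3 = 3
n=6: %3==0, s = 3+6 = 9
n=10: not %3==0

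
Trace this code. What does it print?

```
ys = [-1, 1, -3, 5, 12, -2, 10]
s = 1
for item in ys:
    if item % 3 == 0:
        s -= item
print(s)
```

item=-1: not %3==0
item=1: not %3==0
item=-3: %3==0, s = 1-(-3) = 4
item=5: not %3==0
item=12: %3==0, s = 4-12 = -8
item=-2: not %3==0
item=10: not %3==0

-8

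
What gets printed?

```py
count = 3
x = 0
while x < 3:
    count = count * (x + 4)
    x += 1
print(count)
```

x=0: count = 3*4 = 12
x=1: count = 12*5 = 60
x=2: count = 60*6 = 360

360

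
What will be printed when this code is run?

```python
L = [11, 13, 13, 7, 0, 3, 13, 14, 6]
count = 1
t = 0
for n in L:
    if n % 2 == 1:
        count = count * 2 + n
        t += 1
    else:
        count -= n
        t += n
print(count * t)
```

n=11: odd, count = 1*2+11 = 13; t=1
n=13: odd, count = 13*2+13 = 39; t=2
n=13: odd, count = 39*2+13 = 91; t=3
n=7: odd, count = 91*2+7 = 189; t=4
n=0: not odd, count = 189-0 = 189; t=4
n=3: odd, count = 189*2+3 = 381; t=5
n=13: odd, count = 381*2+13 = 775; t=6
n=14: not odd, count = 775-14 = 761; t=20
n=6: not odd, count = 761-6 = 755; t=26
count*t = 755*26 = 19630

19630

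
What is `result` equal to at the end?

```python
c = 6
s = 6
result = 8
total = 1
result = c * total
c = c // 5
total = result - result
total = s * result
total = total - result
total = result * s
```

result = 6*1 = 6
c = 6//5 = 1
total = 6-6 = 0
total = 6*6 = 36
total = 36-6 = 30
total = 6*6 = 36

6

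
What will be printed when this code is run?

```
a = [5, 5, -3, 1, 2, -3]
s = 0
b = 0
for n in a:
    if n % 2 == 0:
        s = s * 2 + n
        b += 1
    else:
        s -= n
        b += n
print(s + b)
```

n=5: not even, s = 0-5 = -5; b=5
n=5: not even, s = (-5)-5 = -10; b=10
n=-3: not even, s = (-10)-(-3) = -7; b=7
n=1: not even, s = (-7)-1 = -8; b=8
n=2: even, s = (-8)*2+2 = -14; b=9
n=-3: not even, s = (-14)-(-3) = -11; b=6
s+b = (-11)+6 = -5

-5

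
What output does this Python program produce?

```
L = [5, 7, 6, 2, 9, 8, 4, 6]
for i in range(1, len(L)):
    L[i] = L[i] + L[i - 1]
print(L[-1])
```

i=1: L[1] = 7+5 = 12 → [5, 12, 6, 2, 9, 8, 4, 6]
i=2: L[2] = 6+12 = 18 → [5, 12, 18, 2, 9, 8, 4, 6]
i=3: L[3] = 2+18 = 20 → [5, 12, 18, 20, 9, 8, 4, 6]
i=4: L[4] = 9+20 = 29 → [5, 12, 18, 20, 29, 8, 4, 6]
i=5: L[5] = 8+29 = 37 → [5, 12, 18, 20, 29, 37, 4, 6]
i=6: L[6] = 4+37 = 41 → [5, 12, 18, 20, 29, 37, 41, 6]
i=7: L[7] = 6+41 = 47 → [5, 12, 18, 20, 29, 37, 41, 47]

47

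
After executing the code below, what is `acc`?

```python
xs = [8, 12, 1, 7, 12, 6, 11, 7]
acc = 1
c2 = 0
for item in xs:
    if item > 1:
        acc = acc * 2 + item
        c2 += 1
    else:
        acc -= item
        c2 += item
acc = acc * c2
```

10024

item=8: >1, acc = 1*2+8 = 10; c2=1
item=12: >1, acc = 10*2+12 = 32; c2=2
item=1: not >1, acc = 32-1 = 31; c2=3
item=7: >1, acc = 31*2+7 = 69; c2=4
item=12: >1, acc = 69*2+12 = 150; c2=5
item=6: >1, acc = 150*2+6 = 306; c2=6
item=11: >1, acc = 306*2+11 = 623; c2=7
item=7: >1, acc = 623*2+7 = 1253; c2=8
acc*c2 = 1253*8 = 10024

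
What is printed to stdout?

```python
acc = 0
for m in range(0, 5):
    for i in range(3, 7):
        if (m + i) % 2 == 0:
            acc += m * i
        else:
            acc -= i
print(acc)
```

48

m=0,i=3: odd sum, acc = 0-3 = -3
m=0,i=4: even sum, acc = (-3)+0 = -3
m=0,i=5: odd sum, acc = (-3)-5 = -8
m=0,i=6: even sum, acc = (-8)+0 = -8
m=1,i=3: even sum, acc = (-8)+3 = -5
m=1,i=4: odd sum, acc = (-5)-4 = -9
m=1,i=5: even sum, acc = (-9)+5 = -4
m=1,i=6: odd sum, acc = (-4)-6 = -10
m=2,i=3: odd sum, acc = (-10)-3 = -13
m=2,i=4: even sum, acc = (-13)+8 = -5
m=2,i=5: odd sum, acc = (-5)-5 = -10
m=2,i=6: even sum, acc = (-10)+12 = 2
m=3,i=3: even sum, acc = 2+9 = 11
m=3,i=4: odd sum, acc = 11-4 = 7
m=3,i=5: even sum, acc = 7+15 = 22
m=3,i=6: odd sum, acc = 22-6 = 16
m=4,i=3: odd sum, acc = 16-3 = 13
m=4,i=4: even sum, acc = 13+16 = 29
m=4,i=5: odd sum, acc = 29-5 = 24
m=4,i=6: even sum, acc = 24+24 = 48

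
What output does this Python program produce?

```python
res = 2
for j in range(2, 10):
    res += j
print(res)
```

46

j=2: res = 2+2 = 4
j=3: res = 4+3 = 7
j=4: res = 7+4 = 11
j=5: res = 11+5 = 16
j=6: res = 16+6 = 22
j=7: res = 22+7 = 29
j=8: res = 29+8 = 37
j=9: res = 37+9 = 46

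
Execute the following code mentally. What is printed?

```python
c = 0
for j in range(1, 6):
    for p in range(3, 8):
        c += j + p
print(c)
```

200

j=1,p=3: c = 0+4 = 4
j=1,p=4: c = 4+5 = 9
j=1,p=5: c = 9+6 = 15
j=1,p=6: c = 15+7 = 22
j=1,p=7: c = 22+8 = 30
j=2,p=3: c = 30+5 = 35
j=2,p=4: c = 35+6 = 41
j=2,p=5: c = 41+7 = 48
j=2,p=6: c = 48+8 = 56
j=2,p=7: c = 56+9 = 65
j=3,p=3: c = 65+6 = 71
j=3,p=4: c = 71+7 = 78
j=3,p=5: c = 78+8 = 86
j=3,p=6: c = 86+9 = 95
j=3,p=7: c = 95+10 = 105
j=4,p=3: c = 105+7 = 112
j=4,p=4: c = 112+8 = 120
j=4,p=5: c = 120+9 = 129
j=4,p=6: c = 129+10 = 139
j=4,p=7: c = 139+11 = 150
j=5,p=3: c = 150+8 = 158
j=5,p=4: c = 158+9 = 167
j=5,p=5: c = 167+10 = 177
j=5,p=6: c = 177+11 = 188
j=5,p=7: c = 188+12 = 200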